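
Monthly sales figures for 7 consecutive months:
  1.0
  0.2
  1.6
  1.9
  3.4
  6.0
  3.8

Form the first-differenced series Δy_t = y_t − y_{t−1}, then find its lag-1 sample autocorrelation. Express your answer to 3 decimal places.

-0.328

First differences Δy: -0.8, 1.4, 0.3, 1.5, 2.6, -2.2
Mean of differences = 0.4667
Numerator Σ(Δy_t−Δȳ)(Δy_{t+1}−Δȳ) = -4.9944
Denominator Σ(Δy_t−Δȳ)² = 15.2333
r_1(Δy) = -4.9944 / 15.2333 = -0.328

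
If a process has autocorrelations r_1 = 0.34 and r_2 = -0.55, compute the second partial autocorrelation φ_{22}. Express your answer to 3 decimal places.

φ_{22} = (r_2 − r_1²) / (1 − r_1²)
r_1² = (0.34)² = 0.1156
Numerator = -0.55 − 0.1156 = -0.6656; denominator = 1 − 0.1156 = 0.8844
φ_{22} = -0.6656 / 0.8844 = -0.753

-0.753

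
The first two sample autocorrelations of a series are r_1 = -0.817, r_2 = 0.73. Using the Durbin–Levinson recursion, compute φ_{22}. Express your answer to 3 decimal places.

φ_{22} = (r_2 − r_1²) / (1 − r_1²)
r_1² = (-0.817)² = 0.667489
Numerator = 0.73 − 0.6675 = 0.0625; denominator = 1 − 0.6675 = 0.3325
φ_{22} = 0.0625 / 0.3325 = 0.188

0.188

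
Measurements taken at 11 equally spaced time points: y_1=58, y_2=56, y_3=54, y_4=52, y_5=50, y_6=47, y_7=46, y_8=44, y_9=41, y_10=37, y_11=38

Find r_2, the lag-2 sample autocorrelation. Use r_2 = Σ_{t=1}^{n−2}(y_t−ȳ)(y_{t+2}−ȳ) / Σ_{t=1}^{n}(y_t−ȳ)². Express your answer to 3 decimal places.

Mean ȳ = (58 + 56 + 54 + 52 + 50 + 47 + 46 + 44 + 41 + 37 + 38)/11 = 47.5455
Numerator Σ_{t=1}^{9}(y_t−ȳ)(y_{t+2}−ȳ) = 226.6777
Denominator Σ(y_t−ȳ)² = 508.7273
r_2 = 226.6777 / 508.7273 = 0.446

0.446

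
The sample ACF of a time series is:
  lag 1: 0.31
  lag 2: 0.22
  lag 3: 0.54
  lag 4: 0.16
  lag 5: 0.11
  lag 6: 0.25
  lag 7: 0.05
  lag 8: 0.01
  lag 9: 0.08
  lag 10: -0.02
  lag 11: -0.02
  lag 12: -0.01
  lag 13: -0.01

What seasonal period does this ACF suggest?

3

The largest autocorrelation is r_3 = 0.54; the remaining lags stay at or below 0.31. The elevated value at lag 1 (0.31), dropping to 0.22 at lag 2, reflects decaying short-term dependence rather than seasonality.
The dominant spike at lag 3 indicates a seasonal period of 3.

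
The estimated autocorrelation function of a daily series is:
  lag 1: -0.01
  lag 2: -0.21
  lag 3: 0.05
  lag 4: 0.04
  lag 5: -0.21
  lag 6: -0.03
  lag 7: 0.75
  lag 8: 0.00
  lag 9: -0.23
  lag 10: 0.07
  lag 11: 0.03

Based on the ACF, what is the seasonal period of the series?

The largest autocorrelation is r_7 = 0.75; the remaining lags stay at or below 0.07.
The dominant spike at lag 7 indicates a seasonal period of 7.

7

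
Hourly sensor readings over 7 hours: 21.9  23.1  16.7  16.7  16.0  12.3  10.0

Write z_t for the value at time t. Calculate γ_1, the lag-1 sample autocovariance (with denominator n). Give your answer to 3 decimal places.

Mean z̄ = (21.9 + 23.1 + 16.7 + 16.7 + 16.0 + 12.3 + 10.0)/7 = 16.6714
Σ_{t=1}^{6}(z_t−z̄)(z_{t+1}−z̄) = 65.8763
γ_1 = 65.8763 / 7 = 9.411

9.411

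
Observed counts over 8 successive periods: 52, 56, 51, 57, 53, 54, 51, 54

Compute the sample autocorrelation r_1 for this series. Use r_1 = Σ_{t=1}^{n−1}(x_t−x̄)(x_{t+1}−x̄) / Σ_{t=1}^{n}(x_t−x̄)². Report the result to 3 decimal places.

Mean x̄ = (52 + 56 + 51 + 57 + 53 + 54 + 51 + 54)/8 = 53.5000
Deviations from mean: -1.5000, 2.5000, -2.5000, 3.5000, -0.5000, 0.5000, -2.5000, 0.5000
Σ(x_t−x̄)(x_{t+1}−x̄) = (-3.7500) + (-6.2500) + (-8.7500) + (-1.7500) + (-0.2500) + (-1.2500) + (-1.2500) = -23.2500
Denominator Σ(x_t−x̄)² = 34.0000
r_1 = -23.2500 / 34.0000 = -0.684

-0.684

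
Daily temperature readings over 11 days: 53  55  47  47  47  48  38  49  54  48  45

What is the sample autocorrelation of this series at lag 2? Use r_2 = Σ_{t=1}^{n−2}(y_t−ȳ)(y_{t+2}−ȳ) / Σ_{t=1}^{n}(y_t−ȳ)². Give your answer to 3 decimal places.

-0.349

Mean ȳ = (53 + 55 + 47 + 47 + 47 + 48 + 38 + 49 + 54 + 48 + 45)/11 = 48.2727
Numerator Σ_{t=1}^{9}(y_t−ȳ)(y_{t+2}−ȳ) = -77.5124
Denominator Σ(y_t−ȳ)² = 222.1818
r_2 = -77.5124 / 222.1818 = -0.349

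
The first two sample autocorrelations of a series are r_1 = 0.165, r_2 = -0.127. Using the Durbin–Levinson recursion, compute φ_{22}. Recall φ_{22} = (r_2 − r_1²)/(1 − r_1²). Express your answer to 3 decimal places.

φ_{22} = (r_2 − r_1²) / (1 − r_1²)
r_1² = (0.165)² = 0.027225
Numerator = -0.127 − 0.0272 = -0.1542; denominator = 1 − 0.0272 = 0.9728
φ_{22} = -0.1542 / 0.9728 = -0.159

-0.159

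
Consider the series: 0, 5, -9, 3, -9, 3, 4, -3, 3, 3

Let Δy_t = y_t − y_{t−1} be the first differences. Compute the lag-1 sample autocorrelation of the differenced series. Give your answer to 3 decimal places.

-0.762

First differences Δy: 5, -14, 12, -12, 12, 1, -7, 6, 0
Mean of differences = 0.3333
Numerator Σ(Δy_t−Δȳ)(Δy_{t+1}−Δȳ) = -562.4444
Denominator Σ(Δy_t−Δȳ)² = 738.0000
r_1(Δy) = -562.4444 / 738.0000 = -0.762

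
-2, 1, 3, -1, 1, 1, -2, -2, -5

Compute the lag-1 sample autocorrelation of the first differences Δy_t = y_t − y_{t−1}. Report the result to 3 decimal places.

First differences Δy: 3, 2, -4, 2, 0, -3, 0, -3
Mean of differences = -0.3750
Numerator Σ(Δy_t−Δȳ)(Δy_{t+1}−Δȳ) = -11.2656
Denominator Σ(Δy_t−Δȳ)² = 49.8750
r_1(Δy) = -11.2656 / 49.8750 = -0.226

-0.226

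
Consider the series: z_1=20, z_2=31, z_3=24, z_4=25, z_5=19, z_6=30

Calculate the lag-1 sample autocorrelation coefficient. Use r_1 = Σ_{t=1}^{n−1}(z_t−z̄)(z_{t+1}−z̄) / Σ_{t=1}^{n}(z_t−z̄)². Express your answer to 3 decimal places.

-0.539

Mean z̄ = (20 + 31 + 24 + 25 + 19 + 30)/6 = 24.8333
Σ(z_t−z̄)(z_{t+1}−z̄) = (-29.8056) + (-5.1389) + (-0.1389) + (-0.9722) + (-30.1389) = -66.1944
Denominator Σ(z_t−z̄)² = 122.8333
r_1 = -66.1944 / 122.8333 = -0.539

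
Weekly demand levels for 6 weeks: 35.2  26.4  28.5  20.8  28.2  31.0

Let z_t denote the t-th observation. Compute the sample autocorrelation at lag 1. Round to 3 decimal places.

Mean z̄ = (35.2 + 26.4 + 28.5 + 20.8 + 28.2 + 31.0)/6 = 28.3500
Deviations from mean: 6.8500, -1.9500, 0.1500, -7.5500, -0.1500, 2.6500
Σ(z_t−z̄)(z_{t+1}−z̄) = (-13.3575) + (-0.2925) + (-1.1325) + (1.1325) + (-0.3975) = -14.0475
Denominator Σ(z_t−z̄)² = 114.7950
r_1 = -14.0475 / 114.7950 = -0.122

-0.122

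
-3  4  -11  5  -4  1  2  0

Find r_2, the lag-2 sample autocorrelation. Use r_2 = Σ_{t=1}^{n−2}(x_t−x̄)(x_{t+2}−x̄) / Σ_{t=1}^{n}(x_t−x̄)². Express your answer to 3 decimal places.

Mean x̄ = (-3 + 4 − 11 + 5 − 4 + 1 + 2 + 0)/8 = -0.7500
Σ(x_t−x̄)(x_{t+2}−x̄) = (23.0625) + (27.3125) + (33.3125) + (10.0625) + (-8.9375) + (1.3125) = 86.1250
Denominator Σ(x_t−x̄)² = 187.5000
r_2 = 86.1250 / 187.5000 = 0.459

0.459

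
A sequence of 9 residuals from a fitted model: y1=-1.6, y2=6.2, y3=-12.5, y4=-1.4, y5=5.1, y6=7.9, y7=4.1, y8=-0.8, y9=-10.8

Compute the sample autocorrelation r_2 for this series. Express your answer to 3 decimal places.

-0.219

Mean ȳ = (-1.6 + 6.2 − 12.5 − 1.4 + 5.1 + 7.9 + 4.1 − 0.8 − 10.8)/9 = -0.4222
Numerator Σ_{t=1}^{7}(y_t−ȳ)(y_{t+2}−ȳ) = -92.1854
Denominator Σ(y_t−ȳ)² = 420.1156
r_2 = -92.1854 / 420.1156 = -0.219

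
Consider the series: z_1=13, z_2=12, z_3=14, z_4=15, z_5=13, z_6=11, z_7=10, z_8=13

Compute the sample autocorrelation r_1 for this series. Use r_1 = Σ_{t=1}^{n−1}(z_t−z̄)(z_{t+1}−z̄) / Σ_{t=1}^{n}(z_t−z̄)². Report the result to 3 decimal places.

0.321

Mean z̄ = (13 + 12 + 14 + 15 + 13 + 11 + 10 + 13)/8 = 12.6250
Deviations from mean: 0.3750, -0.6250, 1.3750, 2.3750, 0.3750, -1.6250, -2.6250, 0.3750
Σ(z_t−z̄)(z_{t+1}−z̄) = (-0.2344) + (-0.8594) + (3.2656) + (0.8906) + (-0.6094) + (4.2656) + (-0.9844) = 5.7344
Denominator Σ(z_t−z̄)² = 17.8750
r_1 = 5.7344 / 17.8750 = 0.321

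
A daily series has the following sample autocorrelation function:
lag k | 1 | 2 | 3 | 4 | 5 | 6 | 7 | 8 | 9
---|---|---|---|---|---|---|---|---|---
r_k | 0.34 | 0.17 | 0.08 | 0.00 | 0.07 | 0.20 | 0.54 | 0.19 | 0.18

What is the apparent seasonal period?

The largest autocorrelation is r_7 = 0.54; the remaining lags stay at or below 0.34. The elevated value at lag 1 (0.34), dropping to 0.17 at lag 2, reflects decaying short-term dependence rather than seasonality.
The dominant spike at lag 7 indicates a seasonal period of 7.

7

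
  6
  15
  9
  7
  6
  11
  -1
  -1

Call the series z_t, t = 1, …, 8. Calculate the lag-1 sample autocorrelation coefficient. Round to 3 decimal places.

Mean z̄ = (6 + 15 + 9 + 7 + 6 + 11 − 1 − 1)/8 = 6.5000
Σ(z_t−z̄)(z_{t+1}−z̄) = (-4.2500) + (21.2500) + (1.2500) + (-0.2500) + (-2.2500) + (-33.7500) + (56.2500) = 38.2500
Denominator Σ(z_t−z̄)² = 212.0000
r_1 = 38.2500 / 212.0000 = 0.180

0.180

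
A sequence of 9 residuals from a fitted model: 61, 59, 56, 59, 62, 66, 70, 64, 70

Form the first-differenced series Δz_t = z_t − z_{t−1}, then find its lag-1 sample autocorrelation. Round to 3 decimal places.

First differences Δz: -2, -3, 3, 3, 4, 4, -6, 6
Mean of differences = 1.1250
Numerator Σ(Δz_t−Δz̄)(Δz_{t+1}−Δz̄) = -32.8906
Denominator Σ(Δz_t−Δz̄)² = 124.8750
r_1(Δz) = -32.8906 / 124.8750 = -0.263

-0.263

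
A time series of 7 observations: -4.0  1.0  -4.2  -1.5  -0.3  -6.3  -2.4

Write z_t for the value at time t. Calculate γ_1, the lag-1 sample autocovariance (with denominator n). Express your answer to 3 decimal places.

-2.772

Mean z̄ = (-4.0 + 1.0 − 4.2 − 1.5 − 0.3 − 6.3 − 2.4)/7 = -2.5286
Deviations: -1.4714, 3.5286, -1.6714, 1.0286, 2.2286, -3.7714, 0.1286
Σ_{t=1}^{6}(z_t−z̄)(z_{t+1}−z̄) = -19.4065
γ_1 = -19.4065 / 7 = -2.772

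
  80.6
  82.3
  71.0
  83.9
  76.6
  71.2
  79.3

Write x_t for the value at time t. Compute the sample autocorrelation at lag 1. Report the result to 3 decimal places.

Mean x̄ = (80.6 + 82.3 + 71.0 + 83.9 + 76.6 + 71.2 + 79.3)/7 = 77.8429
Σ(x_t−x̄)(x_{t+1}−x̄) = (12.2890) + (-30.4996) + (-41.4482) + (-7.5282) + (8.2561) + (-9.6796) = -68.6104
Denominator Σ(x_t−x̄)² = 158.7771
r_1 = -68.6104 / 158.7771 = -0.432

-0.432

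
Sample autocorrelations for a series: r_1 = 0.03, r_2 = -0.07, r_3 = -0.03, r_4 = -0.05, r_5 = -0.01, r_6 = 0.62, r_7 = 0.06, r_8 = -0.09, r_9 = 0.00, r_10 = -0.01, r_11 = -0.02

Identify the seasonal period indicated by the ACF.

The largest autocorrelation is r_6 = 0.62; the remaining lags stay at or below 0.06.
The dominant spike at lag 6 indicates a seasonal period of 6.

6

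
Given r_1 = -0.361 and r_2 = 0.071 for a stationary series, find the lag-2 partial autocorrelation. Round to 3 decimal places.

-0.068

φ_{22} = (r_2 − r_1²) / (1 − r_1²)
r_1² = (-0.361)² = 0.130321
Numerator = 0.071 − 0.1303 = -0.0593; denominator = 1 − 0.1303 = 0.8697
φ_{22} = -0.0593 / 0.8697 = -0.068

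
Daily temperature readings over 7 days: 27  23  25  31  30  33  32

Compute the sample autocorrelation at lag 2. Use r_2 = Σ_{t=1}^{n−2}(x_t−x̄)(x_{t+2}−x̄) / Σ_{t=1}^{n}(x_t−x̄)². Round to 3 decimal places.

Mean x̄ = (27 + 23 + 25 + 31 + 30 + 33 + 32)/7 = 28.7143
Deviations from mean: -1.7143, -5.7143, -3.7143, 2.2857, 1.2857, 4.2857, 3.2857
Numerator Σ_{t=1}^{5}(x_t−x̄)(x_{t+2}−x̄) = 2.5510
Denominator Σ(x_t−x̄)² = 85.4286
r_2 = 2.5510 / 85.4286 = 0.030

0.030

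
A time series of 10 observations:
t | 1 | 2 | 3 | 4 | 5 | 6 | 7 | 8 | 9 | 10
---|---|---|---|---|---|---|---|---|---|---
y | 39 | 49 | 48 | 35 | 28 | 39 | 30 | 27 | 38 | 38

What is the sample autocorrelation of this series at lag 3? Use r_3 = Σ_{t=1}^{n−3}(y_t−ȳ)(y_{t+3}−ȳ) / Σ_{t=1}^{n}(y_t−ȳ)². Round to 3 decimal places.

0.021

Mean ȳ = (39 + 49 + 48 + 35 + 28 + 39 + 30 + 27 + 38 + 38)/10 = 37.1000
Σ(y_t−ȳ)(y_{t+3}−ȳ) = (-3.9900) + (-108.2900) + (20.7100) + (14.9100) + (91.9100) + (1.7100) + (-6.3900) = 10.5700
Denominator Σ(y_t−ȳ)² = 508.9000
r_3 = 10.5700 / 508.9000 = 0.021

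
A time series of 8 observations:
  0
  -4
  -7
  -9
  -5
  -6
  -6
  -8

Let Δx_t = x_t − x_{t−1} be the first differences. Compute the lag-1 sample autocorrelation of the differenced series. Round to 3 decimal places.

0.059

First differences Δx: -4, -3, -2, 4, -1, 0, -2
Mean of differences = -1.1429
Numerator Σ(Δx_t−Δx̄)(Δx_{t+1}−Δx̄) = 2.4082
Denominator Σ(Δx_t−Δx̄)² = 40.8571
r_1(Δx) = 2.4082 / 40.8571 = 0.059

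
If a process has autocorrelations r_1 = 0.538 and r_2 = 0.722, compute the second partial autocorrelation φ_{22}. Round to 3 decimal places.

φ_{22} = (r_2 − r_1²) / (1 − r_1²)
r_1² = (0.538)² = 0.289444
Numerator = 0.722 − 0.2894 = 0.4326; denominator = 1 − 0.2894 = 0.7106
φ_{22} = 0.4326 / 0.7106 = 0.609

0.609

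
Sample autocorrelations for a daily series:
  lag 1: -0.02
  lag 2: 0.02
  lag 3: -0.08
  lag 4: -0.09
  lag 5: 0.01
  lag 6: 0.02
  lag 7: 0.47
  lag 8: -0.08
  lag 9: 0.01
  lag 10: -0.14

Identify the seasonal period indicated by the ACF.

7

The largest autocorrelation is r_7 = 0.47; the remaining lags stay at or below 0.02.
The dominant spike at lag 7 indicates a seasonal period of 7.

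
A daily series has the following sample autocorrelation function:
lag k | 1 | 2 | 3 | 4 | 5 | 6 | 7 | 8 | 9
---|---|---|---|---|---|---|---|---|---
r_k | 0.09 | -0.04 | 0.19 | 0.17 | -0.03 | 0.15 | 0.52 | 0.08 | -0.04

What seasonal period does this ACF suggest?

7

The largest autocorrelation is r_7 = 0.52; the remaining lags stay at or below 0.19.
The dominant spike at lag 7 indicates a seasonal period of 7.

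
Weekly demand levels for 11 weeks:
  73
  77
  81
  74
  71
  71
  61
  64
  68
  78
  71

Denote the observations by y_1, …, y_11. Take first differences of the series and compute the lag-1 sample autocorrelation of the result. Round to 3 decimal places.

First differences Δy: 4, 4, -7, -3, 0, -10, 3, 4, 10, -7
Mean of differences = -0.2000
Numerator Σ(Δy_t−Δȳ)(Δy_{t+1}−Δȳ) = -38.8400
Denominator Σ(Δy_t−Δȳ)² = 363.6000
r_1(Δy) = -38.8400 / 363.6000 = -0.107

-0.107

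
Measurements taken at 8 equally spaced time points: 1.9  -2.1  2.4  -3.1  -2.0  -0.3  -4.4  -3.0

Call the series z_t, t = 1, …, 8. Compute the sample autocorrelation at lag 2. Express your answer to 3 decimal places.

Mean z̄ = (1.9 − 2.1 + 2.4 − 3.1 − 2.0 − 0.3 − 4.4 − 3.0)/8 = -1.3250
Deviations from mean: 3.2250, -0.7750, 3.7250, -1.7750, -0.6750, 1.0250, -3.0750, -1.6750
Numerator Σ_{t=1}^{6}(z_t−z̄)(z_{t+2}−z̄) = 9.4138
Denominator Σ(z_t−z̄)² = 41.7950
r_2 = 9.4138 / 41.7950 = 0.225

0.225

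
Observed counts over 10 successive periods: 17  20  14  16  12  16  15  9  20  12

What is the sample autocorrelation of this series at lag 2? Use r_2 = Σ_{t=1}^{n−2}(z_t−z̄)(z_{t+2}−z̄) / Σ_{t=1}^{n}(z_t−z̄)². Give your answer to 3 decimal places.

0.178

Mean z̄ = (17 + 20 + 14 + 16 + 12 + 16 + 15 + 9 + 20 + 12)/10 = 15.1000
Numerator Σ_{t=1}^{8}(z_t−z̄)(z_{t+2}−z̄) = 19.7800
Denominator Σ(z_t−z̄)² = 110.9000
r_2 = 19.7800 / 110.9000 = 0.178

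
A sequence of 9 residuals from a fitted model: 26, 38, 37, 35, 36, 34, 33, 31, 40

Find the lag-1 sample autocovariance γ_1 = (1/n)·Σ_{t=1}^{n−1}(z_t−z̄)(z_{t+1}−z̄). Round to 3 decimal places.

-3.652

Mean z̄ = (26 + 38 + 37 + 35 + 36 + 34 + 33 + 31 + 40)/9 = 34.4444
Σ_{t=1}^{8}(z_t−z̄)(z_{t+1}−z̄) = -32.8642
γ_1 = -32.8642 / 9 = -3.652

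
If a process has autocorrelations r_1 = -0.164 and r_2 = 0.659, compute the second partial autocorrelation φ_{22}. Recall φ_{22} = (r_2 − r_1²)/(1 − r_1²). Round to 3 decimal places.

φ_{22} = (r_2 − r_1²) / (1 − r_1²)
r_1² = (-0.164)² = 0.026896
Numerator = 0.659 − 0.0269 = 0.6321; denominator = 1 − 0.0269 = 0.9731
φ_{22} = 0.6321 / 0.9731 = 0.650

0.650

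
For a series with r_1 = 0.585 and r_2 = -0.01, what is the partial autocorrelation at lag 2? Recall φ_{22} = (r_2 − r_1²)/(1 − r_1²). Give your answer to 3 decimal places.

-0.535

φ_{22} = (r_2 − r_1²) / (1 − r_1²)
r_1² = (0.585)² = 0.342225
Numerator = -0.01 − 0.3422 = -0.3522; denominator = 1 − 0.3422 = 0.6578
φ_{22} = -0.3522 / 0.6578 = -0.535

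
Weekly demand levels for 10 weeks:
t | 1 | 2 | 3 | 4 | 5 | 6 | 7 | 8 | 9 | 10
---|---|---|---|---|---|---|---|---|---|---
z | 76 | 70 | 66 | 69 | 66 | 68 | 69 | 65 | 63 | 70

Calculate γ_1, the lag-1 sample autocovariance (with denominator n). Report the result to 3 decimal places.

1.156

Mean z̄ = (76 + 70 + 66 + 69 + 66 + 68 + 69 + 65 + 63 + 70)/10 = 68.2000
Σ_{t=1}^{9}(z_t−z̄)(z_{t+1}−z̄) = 11.5600
γ_1 = 11.5600 / 10 = 1.156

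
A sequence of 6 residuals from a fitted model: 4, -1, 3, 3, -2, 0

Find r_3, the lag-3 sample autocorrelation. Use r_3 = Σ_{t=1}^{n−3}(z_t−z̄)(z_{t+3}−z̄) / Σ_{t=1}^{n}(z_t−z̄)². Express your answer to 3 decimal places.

0.322

Mean z̄ = (4 − 1 + 3 + 3 − 2 + 0)/6 = 1.1667
Deviations from mean: 2.8333, -2.1667, 1.8333, 1.8333, -3.1667, -1.1667
Numerator Σ_{t=1}^{3}(z_t−z̄)(z_{t+3}−z̄) = 9.9167
Denominator Σ(z_t−z̄)² = 30.8333
r_3 = 9.9167 / 30.8333 = 0.322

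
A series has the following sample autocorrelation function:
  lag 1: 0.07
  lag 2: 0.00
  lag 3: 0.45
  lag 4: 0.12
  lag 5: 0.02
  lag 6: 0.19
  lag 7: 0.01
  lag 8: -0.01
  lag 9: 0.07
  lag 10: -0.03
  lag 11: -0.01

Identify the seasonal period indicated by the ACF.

3

The largest autocorrelation is r_3 = 0.45, with a weaker echo at lag 6 (0.19); the remaining lags stay at or below 0.12.
The dominant spike at lag 3 indicates a seasonal period of 3.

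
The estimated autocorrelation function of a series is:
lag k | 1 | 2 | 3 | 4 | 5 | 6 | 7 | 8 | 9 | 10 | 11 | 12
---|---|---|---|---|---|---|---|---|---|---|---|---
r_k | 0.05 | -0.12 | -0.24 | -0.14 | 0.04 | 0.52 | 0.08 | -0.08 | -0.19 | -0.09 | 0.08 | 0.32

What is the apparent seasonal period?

6

The largest autocorrelation is r_6 = 0.52, with a weaker echo at lag 12 (0.32); the remaining lags stay at or below 0.08.
The dominant spike at lag 6 indicates a seasonal period of 6.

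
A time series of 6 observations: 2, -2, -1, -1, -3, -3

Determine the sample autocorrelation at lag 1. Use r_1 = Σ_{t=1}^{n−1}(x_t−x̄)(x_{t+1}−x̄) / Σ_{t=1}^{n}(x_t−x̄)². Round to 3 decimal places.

Mean x̄ = (2 − 2 − 1 − 1 − 3 − 3)/6 = -1.3333
Σ(x_t−x̄)(x_{t+1}−x̄) = (-2.2222) + (-0.2222) + (0.1111) + (-0.5556) + (2.7778) = -0.1111
Denominator Σ(x_t−x̄)² = 17.3333
r_1 = -0.1111 / 17.3333 = -0.006

-0.006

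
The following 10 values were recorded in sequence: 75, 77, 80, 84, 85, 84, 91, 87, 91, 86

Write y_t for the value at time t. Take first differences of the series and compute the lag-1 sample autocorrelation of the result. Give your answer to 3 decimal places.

First differences Δy: 2, 3, 4, 1, -1, 7, -4, 4, -5
Mean of differences = 1.2222
Numerator Σ(Δy_t−Δȳ)(Δy_{t+1}−Δȳ) = -68.6049
Denominator Σ(Δy_t−Δȳ)² = 123.5556
r_1(Δy) = -68.6049 / 123.5556 = -0.555

-0.555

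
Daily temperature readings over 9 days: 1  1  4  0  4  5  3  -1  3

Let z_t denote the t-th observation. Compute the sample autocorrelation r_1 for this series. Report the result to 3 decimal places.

-0.194

Mean z̄ = (1 + 1 + 4 + 0 + 4 + 5 + 3 − 1 + 3)/9 = 2.2222
Numerator Σ_{t=1}^{8}(z_t−z̄)(z_{t+1}−z̄) = -6.4938
Denominator Σ(z_t−z̄)² = 33.5556
r_1 = -6.4938 / 33.5556 = -0.194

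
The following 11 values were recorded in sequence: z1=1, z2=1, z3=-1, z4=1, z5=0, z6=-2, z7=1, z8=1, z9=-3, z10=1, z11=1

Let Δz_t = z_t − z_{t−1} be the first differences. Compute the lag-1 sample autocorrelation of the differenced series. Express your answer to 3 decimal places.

First differences Δz: 0, -2, 2, -1, -2, 3, 0, -4, 4, 0
Mean of differences = 0.0000
Numerator Σ(Δz_t−Δz̄)(Δz_{t+1}−Δz̄) = -26.0000
Denominator Σ(Δz_t−Δz̄)² = 54.0000
r_1(Δz) = -26.0000 / 54.0000 = -0.481

-0.481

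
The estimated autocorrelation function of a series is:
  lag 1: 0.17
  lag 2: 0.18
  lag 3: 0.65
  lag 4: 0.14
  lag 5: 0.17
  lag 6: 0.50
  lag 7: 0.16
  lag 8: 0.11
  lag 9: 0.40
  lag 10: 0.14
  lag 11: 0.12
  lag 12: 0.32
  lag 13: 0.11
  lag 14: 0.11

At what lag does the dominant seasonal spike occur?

3

The largest autocorrelation is r_3 = 0.65, with weaker echoes at lags 6 (0.50), 9 (0.40) and 12 (0.32); the remaining lags stay at or below 0.18.
The dominant spike at lag 3 indicates a seasonal period of 3.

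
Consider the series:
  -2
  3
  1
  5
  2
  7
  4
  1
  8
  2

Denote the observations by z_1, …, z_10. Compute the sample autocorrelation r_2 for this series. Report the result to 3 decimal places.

0.220

Mean z̄ = (-2 + 3 + 1 + 5 + 2 + 7 + 4 + 1 + 8 + 2)/10 = 3.1000
Numerator Σ_{t=1}^{8}(z_t−z̄)(z_{t+2}−z̄) = 17.7800
Denominator Σ(z_t−z̄)² = 80.9000
r_2 = 17.7800 / 80.9000 = 0.220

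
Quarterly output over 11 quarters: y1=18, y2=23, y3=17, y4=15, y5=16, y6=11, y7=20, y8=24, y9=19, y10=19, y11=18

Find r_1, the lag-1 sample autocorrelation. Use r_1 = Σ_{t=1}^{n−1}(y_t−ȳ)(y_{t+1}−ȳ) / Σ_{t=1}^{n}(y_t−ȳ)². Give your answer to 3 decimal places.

0.174

Mean ȳ = (18 + 23 + 17 + 15 + 16 + 11 + 20 + 24 + 19 + 19 + 18)/11 = 18.1818
Numerator Σ_{t=1}^{10}(y_t−ȳ)(y_{t+1}−ȳ) = 22.6033
Denominator Σ(y_t−ȳ)² = 129.6364
r_1 = 22.6033 / 129.6364 = 0.174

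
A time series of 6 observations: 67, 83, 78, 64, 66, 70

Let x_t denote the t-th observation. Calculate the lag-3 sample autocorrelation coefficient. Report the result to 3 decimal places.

-0.139

Mean x̄ = (67 + 83 + 78 + 64 + 66 + 70)/6 = 71.3333
Deviations from mean: -4.3333, 11.6667, 6.6667, -7.3333, -5.3333, -1.3333
Numerator Σ_{t=1}^{3}(x_t−x̄)(x_{t+3}−x̄) = -39.3333
Denominator Σ(x_t−x̄)² = 283.3333
r_3 = -39.3333 / 283.3333 = -0.139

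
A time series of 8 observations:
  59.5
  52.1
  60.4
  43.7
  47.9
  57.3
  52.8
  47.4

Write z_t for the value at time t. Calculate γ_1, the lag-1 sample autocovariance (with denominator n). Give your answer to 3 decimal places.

Mean z̄ = (59.5 + 52.1 + 60.4 + 43.7 + 47.9 + 57.3 + 52.8 + 47.4)/8 = 52.6375
Deviations: 6.8625, -0.5375, 7.7625, -8.9375, -4.7375, 4.6625, 0.1625, -5.2375
Σ_{t=1}^{7}(z_t−z̄)(z_{t+1}−z̄) = -57.0789
γ_1 = -57.0789 / 8 = -7.135

-7.135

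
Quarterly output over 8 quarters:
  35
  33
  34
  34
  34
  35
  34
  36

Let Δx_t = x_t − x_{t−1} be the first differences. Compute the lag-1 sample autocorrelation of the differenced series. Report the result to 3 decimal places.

First differences Δx: -2, 1, 0, 0, 1, -1, 2
Mean of differences = 0.1429
Numerator Σ(Δx_t−Δx̄)(Δx_{t+1}−Δx̄) = -5.1633
Denominator Σ(Δx_t−Δx̄)² = 10.8571
r_1(Δx) = -5.1633 / 10.8571 = -0.476

-0.476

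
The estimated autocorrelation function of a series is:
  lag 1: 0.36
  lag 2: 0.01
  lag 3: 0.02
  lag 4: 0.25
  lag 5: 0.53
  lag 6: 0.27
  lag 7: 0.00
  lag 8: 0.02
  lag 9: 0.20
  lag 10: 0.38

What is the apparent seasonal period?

The largest autocorrelation is r_5 = 0.53, with a weaker echo at lag 10 (0.38); the remaining lags stay at or below 0.36. The elevated value at lag 1 (0.36), dropping to 0.01 at lag 2, reflects decaying short-term dependence rather than seasonality.
The dominant spike at lag 5 indicates a seasonal period of 5.

5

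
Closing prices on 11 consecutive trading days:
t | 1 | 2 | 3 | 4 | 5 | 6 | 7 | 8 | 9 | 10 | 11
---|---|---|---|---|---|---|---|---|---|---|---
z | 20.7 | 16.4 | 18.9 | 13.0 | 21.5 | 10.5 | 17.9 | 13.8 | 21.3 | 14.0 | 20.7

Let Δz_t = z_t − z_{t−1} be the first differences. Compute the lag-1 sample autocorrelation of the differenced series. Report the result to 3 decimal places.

First differences Δz: -4.3, 2.5, -5.9, 8.5, -11.0, 7.4, -4.1, 7.5, -7.3, 6.7
Mean of differences = 0.0000
Numerator Σ(Δz_t−Δz̄)(Δz_{t+1}−Δz̄) = -415.3000
Denominator Σ(Δz_t−Δz̄)² = 478.8000
r_1(Δz) = -415.3000 / 478.8000 = -0.867

-0.867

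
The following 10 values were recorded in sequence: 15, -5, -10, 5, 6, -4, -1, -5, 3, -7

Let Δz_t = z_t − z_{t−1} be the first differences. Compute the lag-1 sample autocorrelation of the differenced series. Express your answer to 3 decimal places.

First differences Δz: -20, -5, 15, 1, -10, 3, -4, 8, -10
Mean of differences = -2.4444
Numerator Σ(Δz_t−Δz̄)(Δz_{t+1}−Δz̄) = -110.4198
Denominator Σ(Δz_t−Δz̄)² = 886.2222
r_1(Δz) = -110.4198 / 886.2222 = -0.125

-0.125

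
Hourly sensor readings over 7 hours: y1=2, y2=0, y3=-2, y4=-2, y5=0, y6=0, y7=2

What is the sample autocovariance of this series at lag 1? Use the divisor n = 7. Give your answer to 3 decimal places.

Mean ȳ = (2 + 0 − 2 − 2 + 0 + 0 + 2)/7 = 0.0000
Deviations: 2.0000, 0.0000, -2.0000, -2.0000, 0.0000, 0.0000, 2.0000
Σ_{t=1}^{6}(y_t−ȳ)(y_{t+1}−ȳ) = 4.0000
γ_1 = 4.0000 / 7 = 0.571

0.571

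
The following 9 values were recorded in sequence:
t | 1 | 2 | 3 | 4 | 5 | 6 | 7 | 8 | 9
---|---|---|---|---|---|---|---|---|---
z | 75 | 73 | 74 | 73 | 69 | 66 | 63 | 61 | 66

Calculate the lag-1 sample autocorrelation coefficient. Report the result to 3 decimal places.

0.728

Mean z̄ = (75 + 73 + 74 + 73 + 69 + 66 + 63 + 61 + 66)/9 = 68.8889
Numerator Σ_{t=1}^{8}(z_t−z̄)(z_{t+1}−z̄) = 153.5432
Denominator Σ(z_t−z̄)² = 210.8889
r_1 = 153.5432 / 210.8889 = 0.728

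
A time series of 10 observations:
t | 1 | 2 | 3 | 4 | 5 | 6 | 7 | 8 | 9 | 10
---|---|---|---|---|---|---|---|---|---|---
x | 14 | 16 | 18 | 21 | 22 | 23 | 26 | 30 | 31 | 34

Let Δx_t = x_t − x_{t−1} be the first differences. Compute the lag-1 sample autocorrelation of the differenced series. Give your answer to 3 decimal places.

-0.238

First differences Δx: 2, 2, 3, 1, 1, 3, 4, 1, 3
Mean of differences = 2.2222
Numerator Σ(Δx_t−Δx̄)(Δx_{t+1}−Δx̄) = -2.2716
Denominator Σ(Δx_t−Δx̄)² = 9.5556
r_1(Δx) = -2.2716 / 9.5556 = -0.238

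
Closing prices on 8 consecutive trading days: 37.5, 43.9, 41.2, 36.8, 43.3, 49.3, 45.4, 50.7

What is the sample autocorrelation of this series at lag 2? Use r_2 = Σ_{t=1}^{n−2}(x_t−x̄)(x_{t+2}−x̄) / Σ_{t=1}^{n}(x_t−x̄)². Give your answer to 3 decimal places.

Mean x̄ = (37.5 + 43.9 + 41.2 + 36.8 + 43.3 + 49.3 + 45.4 + 50.7)/8 = 43.5125
Deviations from mean: -6.0125, 0.3875, -2.3125, -6.7125, -0.2125, 5.7875, 1.8875, 7.1875
Σ(x_t−x̄)(x_{t+2}−x̄) = (13.9039) + (-2.6011) + (0.4914) + (-38.8486) + (-0.4011) + (41.5977) = 14.1422
Denominator Σ(x_t−x̄)² = 175.4688
r_2 = 14.1422 / 175.4688 = 0.081

0.081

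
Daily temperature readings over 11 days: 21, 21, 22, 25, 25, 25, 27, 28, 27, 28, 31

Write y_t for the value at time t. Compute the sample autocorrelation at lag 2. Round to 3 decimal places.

0.345

Mean ȳ = (21 + 21 + 22 + 25 + 25 + 25 + 27 + 28 + 27 + 28 + 31)/11 = 25.4545
Numerator Σ_{t=1}^{9}(y_t−ȳ)(y_{t+2}−ȳ) = 34.7686
Denominator Σ(y_t−ȳ)² = 100.7273
r_2 = 34.7686 / 100.7273 = 0.345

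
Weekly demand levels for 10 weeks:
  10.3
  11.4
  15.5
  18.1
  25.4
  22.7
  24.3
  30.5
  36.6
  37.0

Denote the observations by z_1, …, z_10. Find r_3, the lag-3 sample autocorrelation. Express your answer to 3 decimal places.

0.076

Mean z̄ = (10.3 + 11.4 + 15.5 + 18.1 + 25.4 + 22.7 + 24.3 + 30.5 + 36.6 + 37.0)/10 = 23.1800
Σ(z_t−z̄)(z_{t+3}−z̄) = (65.4304) + (-26.1516) + (3.6864) + (-5.6896) + (16.2504) + (-6.4416) + (15.4784) = 62.5628
Denominator Σ(z_t−z̄)² = 820.5360
r_3 = 62.5628 / 820.5360 = 0.076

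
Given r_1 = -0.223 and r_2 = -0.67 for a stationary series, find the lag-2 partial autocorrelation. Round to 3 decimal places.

-0.757

φ_{22} = (r_2 − r_1²) / (1 − r_1²)
r_1² = (-0.223)² = 0.049729
Numerator = -0.67 − 0.0497 = -0.7197; denominator = 1 − 0.0497 = 0.9503
φ_{22} = -0.7197 / 0.9503 = -0.757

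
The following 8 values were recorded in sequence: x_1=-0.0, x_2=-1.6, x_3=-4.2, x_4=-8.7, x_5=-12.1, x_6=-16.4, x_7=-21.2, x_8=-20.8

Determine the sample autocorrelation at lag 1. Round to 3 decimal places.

Mean x̄ = (-0.0 − 1.6 − 4.2 − 8.7 − 12.1 − 16.4 − 21.2 − 20.8)/8 = -10.6250
Deviations from mean: 10.6250, 9.0250, 6.4250, 1.9250, -1.4750, -5.7750, -10.5750, -10.1750
Σ(x_t−x̄)(x_{t+1}−x̄) = (95.8906) + (57.9856) + (12.3681) + (-2.8394) + (8.5181) + (61.0706) + (107.6006) = 340.5944
Denominator Σ(x_t−x̄)² = 490.2150
r_1 = 340.5944 / 490.2150 = 0.695

0.695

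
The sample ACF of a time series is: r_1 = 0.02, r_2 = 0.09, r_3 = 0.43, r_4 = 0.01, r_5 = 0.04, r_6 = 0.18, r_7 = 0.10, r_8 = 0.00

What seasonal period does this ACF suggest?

3

The largest autocorrelation is r_3 = 0.43, with a weaker echo at lag 6 (0.18); the remaining lags stay at or below 0.10.
The dominant spike at lag 3 indicates a seasonal period of 3.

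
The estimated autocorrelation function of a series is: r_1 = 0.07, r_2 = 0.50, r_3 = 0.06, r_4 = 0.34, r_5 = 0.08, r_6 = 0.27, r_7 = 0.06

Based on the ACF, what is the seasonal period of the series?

2

The largest autocorrelation is r_2 = 0.50, with weaker echoes at lags 4 (0.34) and 6 (0.27); the remaining lags stay at or below 0.08.
The dominant spike at lag 2 indicates a seasonal period of 2.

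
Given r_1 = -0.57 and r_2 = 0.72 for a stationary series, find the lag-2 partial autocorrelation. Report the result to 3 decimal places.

φ_{22} = (r_2 − r_1²) / (1 − r_1²)
r_1² = (-0.57)² = 0.3249
Numerator = 0.72 − 0.3249 = 0.3951; denominator = 1 − 0.3249 = 0.6751
φ_{22} = 0.3951 / 0.6751 = 0.585

0.585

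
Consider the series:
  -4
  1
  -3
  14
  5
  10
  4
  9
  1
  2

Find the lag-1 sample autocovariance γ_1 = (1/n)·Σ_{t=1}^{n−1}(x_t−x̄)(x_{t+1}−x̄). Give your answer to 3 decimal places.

-1.711

Mean x̄ = (-4 + 1 − 3 + 14 + 5 + 10 + 4 + 9 + 1 + 2)/10 = 3.9000
Σ_{t=1}^{9}(x_t−x̄)(x_{t+1}−x̄) = -17.1100
γ_1 = -17.1100 / 10 = -1.711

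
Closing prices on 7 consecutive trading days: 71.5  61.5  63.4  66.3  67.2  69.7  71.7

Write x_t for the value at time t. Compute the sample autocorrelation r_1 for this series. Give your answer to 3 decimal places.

0.138

Mean x̄ = (71.5 + 61.5 + 63.4 + 66.3 + 67.2 + 69.7 + 71.7)/7 = 67.3286
Numerator Σ_{t=1}^{6}(x_t−x̄)(x_{t+1}−x̄) = 12.8192
Denominator Σ(x_t−x̄)² = 92.6143
r_1 = 12.8192 / 92.6143 = 0.138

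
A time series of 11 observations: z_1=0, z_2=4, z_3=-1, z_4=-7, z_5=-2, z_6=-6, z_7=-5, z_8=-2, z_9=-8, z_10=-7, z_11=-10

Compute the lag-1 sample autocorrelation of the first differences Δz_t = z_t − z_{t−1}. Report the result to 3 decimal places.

-0.488

First differences Δz: 4, -5, -6, 5, -4, 1, 3, -6, 1, -3
Mean of differences = -1.0000
Numerator Σ(Δz_t−Δz̄)(Δz_{t+1}−Δz̄) = -80.0000
Denominator Σ(Δz_t−Δz̄)² = 164.0000
r_1(Δz) = -80.0000 / 164.0000 = -0.488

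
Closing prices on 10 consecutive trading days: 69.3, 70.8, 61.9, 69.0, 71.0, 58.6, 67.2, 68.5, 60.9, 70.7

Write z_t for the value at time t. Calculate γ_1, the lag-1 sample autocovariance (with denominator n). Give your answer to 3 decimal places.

Mean z̄ = (69.3 + 70.8 + 61.9 + 69.0 + 71.0 + 58.6 + 67.2 + 68.5 + 60.9 + 70.7)/10 = 66.7900
Σ_{t=1}^{9}(z_t−z̄)(z_{t+1}−z̄) = -81.2851
γ_1 = -81.2851 / 10 = -8.129

-8.129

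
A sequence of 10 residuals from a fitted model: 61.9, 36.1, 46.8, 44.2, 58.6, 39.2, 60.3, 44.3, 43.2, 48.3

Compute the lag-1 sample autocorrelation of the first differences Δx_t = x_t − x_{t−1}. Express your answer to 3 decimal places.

-0.648

First differences Δx: -25.8, 10.7, -2.6, 14.4, -19.4, 21.1, -16.0, -1.1, 5.1
Mean of differences = -1.5111
Numerator Σ(Δx_t−Δx̄)(Δx_{t+1}−Δx̄) = -1347.1846
Denominator Σ(Δx_t−Δx̄)² = 2078.4889
r_1(Δx) = -1347.1846 / 2078.4889 = -0.648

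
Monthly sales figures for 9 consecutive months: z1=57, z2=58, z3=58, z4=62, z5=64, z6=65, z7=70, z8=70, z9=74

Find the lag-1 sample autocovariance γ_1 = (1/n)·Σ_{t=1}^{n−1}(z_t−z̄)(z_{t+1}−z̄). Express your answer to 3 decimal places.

Mean z̄ = (57 + 58 + 58 + 62 + 64 + 65 + 70 + 70 + 74)/9 = 64.2222
Σ_{t=1}^{8}(z_t−z̄)(z_{t+1}−z̄) = 192.1728
γ_1 = 192.1728 / 9 = 21.353

21.353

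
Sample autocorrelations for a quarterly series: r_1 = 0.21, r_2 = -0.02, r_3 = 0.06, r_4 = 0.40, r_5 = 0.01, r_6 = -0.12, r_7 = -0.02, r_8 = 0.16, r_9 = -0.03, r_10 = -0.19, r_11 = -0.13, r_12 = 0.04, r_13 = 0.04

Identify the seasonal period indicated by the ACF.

4

The largest autocorrelation is r_4 = 0.40; the remaining lags stay at or below 0.21.
The dominant spike at lag 4 indicates a seasonal period of 4.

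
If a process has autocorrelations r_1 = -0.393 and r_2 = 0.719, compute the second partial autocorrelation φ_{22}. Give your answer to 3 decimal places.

φ_{22} = (r_2 − r_1²) / (1 − r_1²)
r_1² = (-0.393)² = 0.154449
Numerator = 0.719 − 0.1544 = 0.5646; denominator = 1 − 0.1544 = 0.8456
φ_{22} = 0.5646 / 0.8456 = 0.668

0.668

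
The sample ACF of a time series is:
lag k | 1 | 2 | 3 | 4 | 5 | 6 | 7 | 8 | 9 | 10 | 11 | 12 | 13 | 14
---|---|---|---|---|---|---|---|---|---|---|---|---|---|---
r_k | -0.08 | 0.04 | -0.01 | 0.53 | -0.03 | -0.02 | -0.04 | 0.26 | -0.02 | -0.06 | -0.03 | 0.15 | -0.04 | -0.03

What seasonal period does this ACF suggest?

The largest autocorrelation is r_4 = 0.53, with weaker echoes at lags 8 (0.26) and 12 (0.15); the remaining lags stay at or below 0.04.
The dominant spike at lag 4 indicates a seasonal period of 4.

4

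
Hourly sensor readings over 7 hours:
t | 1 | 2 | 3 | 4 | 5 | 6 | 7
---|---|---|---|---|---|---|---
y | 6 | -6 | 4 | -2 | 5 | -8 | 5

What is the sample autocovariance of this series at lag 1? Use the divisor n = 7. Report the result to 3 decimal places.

-22.047

Mean ȳ = (6 − 6 + 4 − 2 + 5 − 8 + 5)/7 = 0.5714
Σ_{t=1}^{6}(y_t−ȳ)(y_{t+1}−ȳ) = -154.3265
γ_1 = -154.3265 / 7 = -22.047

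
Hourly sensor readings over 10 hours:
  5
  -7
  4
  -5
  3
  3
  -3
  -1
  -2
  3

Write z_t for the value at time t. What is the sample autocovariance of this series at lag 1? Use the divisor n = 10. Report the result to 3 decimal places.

-9.900

Mean z̄ = (5 − 7 + 4 − 5 + 3 + 3 − 3 − 1 − 2 + 3)/10 = 0.0000
Σ_{t=1}^{9}(z_t−z̄)(z_{t+1}−z̄) = -99.0000
γ_1 = -99.0000 / 10 = -9.900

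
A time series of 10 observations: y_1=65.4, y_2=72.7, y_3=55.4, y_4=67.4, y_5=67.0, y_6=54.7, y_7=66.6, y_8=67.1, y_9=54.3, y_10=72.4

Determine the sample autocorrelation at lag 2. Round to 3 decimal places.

-0.133

Mean ȳ = (65.4 + 72.7 + 55.4 + 67.4 + 67.0 + 54.7 + 66.6 + 67.1 + 54.3 + 72.4)/10 = 64.3000
Numerator Σ_{t=1}^{8}(y_t−ȳ)(y_{t+2}−ȳ) = -58.5300
Denominator Σ(y_t−ȳ)² = 438.7800
r_2 = -58.5300 / 438.7800 = -0.133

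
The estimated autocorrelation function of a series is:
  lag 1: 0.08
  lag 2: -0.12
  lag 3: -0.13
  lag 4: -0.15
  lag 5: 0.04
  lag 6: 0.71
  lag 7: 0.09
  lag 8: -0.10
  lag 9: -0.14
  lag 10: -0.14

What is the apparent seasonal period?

The largest autocorrelation is r_6 = 0.71; the remaining lags stay at or below 0.09.
The dominant spike at lag 6 indicates a seasonal period of 6.

6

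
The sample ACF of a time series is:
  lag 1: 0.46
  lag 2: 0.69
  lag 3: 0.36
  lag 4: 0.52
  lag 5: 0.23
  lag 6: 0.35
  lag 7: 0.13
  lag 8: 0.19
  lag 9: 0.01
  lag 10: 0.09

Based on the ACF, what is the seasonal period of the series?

2

The largest autocorrelation is r_2 = 0.69, with a weaker echo at lag 4 (0.52); the remaining lags stay at or below 0.46.
The dominant spike at lag 2 indicates a seasonal period of 2.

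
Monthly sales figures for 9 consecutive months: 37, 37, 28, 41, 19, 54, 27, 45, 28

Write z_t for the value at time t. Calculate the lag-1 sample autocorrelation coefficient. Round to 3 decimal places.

-0.818

Mean z̄ = (37 + 37 + 28 + 41 + 19 + 54 + 27 + 45 + 28)/9 = 35.1111
Numerator Σ_{t=1}^{8}(z_t−z̄)(z_{t+1}−z̄) = -754.6790
Denominator Σ(z_t−z̄)² = 922.8889
r_1 = -754.6790 / 922.8889 = -0.818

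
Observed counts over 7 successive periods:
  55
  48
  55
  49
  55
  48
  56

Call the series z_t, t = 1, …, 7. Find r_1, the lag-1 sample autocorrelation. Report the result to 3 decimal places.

Mean z̄ = (55 + 48 + 55 + 49 + 55 + 48 + 56)/7 = 52.2857
Deviations from mean: 2.7143, -4.2857, 2.7143, -3.2857, 2.7143, -4.2857, 3.7143
Numerator Σ_{t=1}^{6}(z_t−z̄)(z_{t+1}−z̄) = -68.6531
Denominator Σ(z_t−z̄)² = 83.4286
r_1 = -68.6531 / 83.4286 = -0.823

-0.823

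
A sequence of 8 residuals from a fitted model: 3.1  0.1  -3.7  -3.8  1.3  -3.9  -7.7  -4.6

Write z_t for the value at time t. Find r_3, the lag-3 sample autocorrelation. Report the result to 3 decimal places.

0.031

Mean z̄ = (3.1 + 0.1 − 3.7 − 3.8 + 1.3 − 3.9 − 7.7 − 4.6)/8 = -2.4000
Σ(z_t−z̄)(z_{t+3}−z̄) = (-7.7000) + (9.2500) + (1.9500) + (7.4200) + (-8.1400) = 2.7800
Denominator Σ(z_t−z̄)² = 89.0200
r_3 = 2.7800 / 89.0200 = 0.031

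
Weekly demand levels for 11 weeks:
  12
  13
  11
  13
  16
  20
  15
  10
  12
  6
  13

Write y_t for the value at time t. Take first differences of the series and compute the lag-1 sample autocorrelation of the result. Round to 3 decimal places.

First differences Δy: 1, -2, 2, 3, 4, -5, -5, 2, -6, 7
Mean of differences = 0.1000
Numerator Σ(Δy_t−Δȳ)(Δy_{t+1}−Δȳ) = -46.3100
Denominator Σ(Δy_t−Δȳ)² = 172.9000
r_1(Δy) = -46.3100 / 172.9000 = -0.268

-0.268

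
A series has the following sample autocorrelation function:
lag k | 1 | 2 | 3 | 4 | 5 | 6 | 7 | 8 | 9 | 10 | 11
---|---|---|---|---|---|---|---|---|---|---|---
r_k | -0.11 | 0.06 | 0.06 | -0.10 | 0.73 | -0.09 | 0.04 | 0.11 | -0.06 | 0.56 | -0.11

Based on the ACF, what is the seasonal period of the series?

5

The largest autocorrelation is r_5 = 0.73, with a weaker echo at lag 10 (0.56); the remaining lags stay at or below 0.11.
The dominant spike at lag 5 indicates a seasonal period of 5.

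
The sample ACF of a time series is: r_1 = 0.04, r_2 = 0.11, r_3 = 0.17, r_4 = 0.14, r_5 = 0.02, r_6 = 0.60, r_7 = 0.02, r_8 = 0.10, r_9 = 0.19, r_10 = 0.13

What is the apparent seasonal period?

The largest autocorrelation is r_6 = 0.60; the remaining lags stay at or below 0.19.
The dominant spike at lag 6 indicates a seasonal period of 6.

6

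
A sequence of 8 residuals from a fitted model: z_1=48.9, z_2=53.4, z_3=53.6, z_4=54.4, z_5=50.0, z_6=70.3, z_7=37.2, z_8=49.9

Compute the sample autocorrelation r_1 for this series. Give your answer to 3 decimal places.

-0.483

Mean z̄ = (48.9 + 53.4 + 53.6 + 54.4 + 50.0 + 70.3 + 37.2 + 49.9)/8 = 52.2125
Σ(z_t−z̄)(z_{t+1}−z̄) = (-3.9336) + (1.6477) + (3.0352) + (-4.8398) + (-40.0186) + (-271.5386) + (34.7164) = -280.9314
Denominator Σ(z_t−z̄)² = 581.8688
r_1 = -280.9314 / 581.8688 = -0.483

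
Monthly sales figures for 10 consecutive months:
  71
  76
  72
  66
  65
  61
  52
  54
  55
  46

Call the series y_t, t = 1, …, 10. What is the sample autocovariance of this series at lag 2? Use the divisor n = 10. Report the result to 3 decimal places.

34.752

Mean ȳ = (71 + 76 + 72 + 66 + 65 + 61 + 52 + 54 + 55 + 46)/10 = 61.8000
Σ_{t=1}^{8}(y_t−ȳ)(y_{t+2}−ȳ) = 347.5200
γ_2 = 347.5200 / 10 = 34.752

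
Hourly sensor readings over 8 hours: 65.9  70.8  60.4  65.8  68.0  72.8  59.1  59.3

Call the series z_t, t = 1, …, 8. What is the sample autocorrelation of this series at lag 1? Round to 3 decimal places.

Mean z̄ = (65.9 + 70.8 + 60.4 + 65.8 + 68.0 + 72.8 + 59.1 + 59.3)/8 = 65.2625
Deviations from mean: 0.6375, 5.5375, -4.8625, 0.5375, 2.7375, 7.5375, -6.1625, -5.9625
Numerator Σ_{t=1}^{7}(z_t−z̄)(z_{t+1}−z̄) = -13.6102
Denominator Σ(z_t−z̄)² = 192.8388
r_1 = -13.6102 / 192.8388 = -0.071

-0.071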